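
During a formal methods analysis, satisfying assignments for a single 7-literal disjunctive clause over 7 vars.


Step 1: Total=2^7=128
Step 2: Unsat when all 7 false: 2^0=1
Step 3: Sat=128-1=127

127


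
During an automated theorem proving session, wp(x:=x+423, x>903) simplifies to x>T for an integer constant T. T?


Formula: wp(x:=E, P) = P[E/x] (substitute E for x in postcondition)
Step 1: Postcondition: x>903
Step 2: Substitute x+423 for x: x+423>903
Step 3: Solve for x: x > 903-423 = 480

480


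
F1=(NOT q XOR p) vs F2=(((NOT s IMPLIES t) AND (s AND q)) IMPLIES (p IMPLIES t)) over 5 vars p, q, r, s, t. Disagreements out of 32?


F1 = (NOT q XOR p)
F2 = (((NOT s IMPLIES t) AND (s AND q)) IMPLIES (p IMPLIES t))
Evaluate both on each of 32 rows (bits = p,q,r,s,t):
  row 0 [00000]: F1=1 F2=1 -> 0
  row 1 [00001]: F1=1 F2=1 -> 0
  row 2 [00010]: F1=1 F2=1 -> 0
  row 3 [00011]: F1=1 F2=1 -> 0
  row 4 [00100]: F1=1 F2=1 -> 0
  row 5 [00101]: F1=1 F2=1 -> 0
  row 6 [00110]: F1=1 F2=1 -> 0
  row 7 [00111]: F1=1 F2=1 -> 0
  row 8 [01000]: F1=0 F2=1 (differ) -> 1
  row 9 [01001]: F1=0 F2=1 (differ) -> 1
  row 10 [01010]: F1=0 F2=1 (differ) -> 1
  row 11 [01011]: F1=0 F2=1 (differ) -> 1
  row 12 [01100]: F1=0 F2=1 (differ) -> 1
  row 13 [01101]: F1=0 F2=1 (differ) -> 1
  row 14 [01110]: F1=0 F2=1 (differ) -> 1
  row 15 [01111]: F1=0 F2=1 (differ) -> 1
  row 16 [10000]: F1=0 F2=1 (differ) -> 1
  row 17 [10001]: F1=0 F2=1 (differ) -> 1
  row 18 [10010]: F1=0 F2=1 (differ) -> 1
  row 19 [10011]: F1=0 F2=1 (differ) -> 1
  row 20 [10100]: F1=0 F2=1 (differ) -> 1
  row 21 [10101]: F1=0 F2=1 (differ) -> 1
  row 22 [10110]: F1=0 F2=1 (differ) -> 1
  row 23 [10111]: F1=0 F2=1 (differ) -> 1
  row 24 [11000]: F1=1 F2=1 -> 0
  row 25 [11001]: F1=1 F2=1 -> 0
  row 26 [11010]: F1=1 F2=0 (differ) -> 1
  row 27 [11011]: F1=1 F2=1 -> 0
  row 28 [11100]: F1=1 F2=1 -> 0
  row 29 [11101]: F1=1 F2=1 -> 0
  row 30 [11110]: F1=1 F2=0 (differ) -> 1
  row 31 [11111]: F1=1 F2=1 -> 0
Full result column, 8 rows per line (p,q fixed per line; r,s,t runs 000..111 left to right):
  rows 0-7 [p,q=00]: 00000000  (ones: 0)
  rows 8-15 [p,q=01]: 11111111  (ones: 8)
  rows 16-23 [p,q=10]: 11111111  (ones: 8)
  rows 24-31 [p,q=11]: 00100010  (ones: 2)
Disagreements = 0+8+8+2 = 18

18


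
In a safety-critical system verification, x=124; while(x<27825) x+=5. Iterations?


Step 1: x goes from 124 toward 27825 by 5; the body runs while x<27825, so iterations = ceil((bound-start)/step)
Step 2: Distance=27701
Step 3: ceil(27701/5)=5541

5541


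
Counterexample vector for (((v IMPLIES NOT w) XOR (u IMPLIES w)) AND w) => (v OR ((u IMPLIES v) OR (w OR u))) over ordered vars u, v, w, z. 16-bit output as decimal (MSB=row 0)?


F1 = (((v IMPLIES NOT w) XOR (u IMPLIES w)) AND w)
F2 = (v OR ((u IMPLIES v) OR (w OR u)))
Counterexample to F1=>F2 is where F1=1 and F2=0.
Evaluate each row (bits = u,v,w,z, MSB first):
  row 0 [0000]: F1=0 F2=1 -> F1&~F2 -> 0
  row 1 [0001]: F1=0 F2=1 -> F1&~F2 -> 0
  row 2 [0010]: F1=0 F2=1 -> F1&~F2 -> 0
  row 3 [0011]: F1=0 F2=1 -> F1&~F2 -> 0
  row 4 [0100]: F1=0 F2=1 -> F1&~F2 -> 0
  row 5 [0101]: F1=0 F2=1 -> F1&~F2 -> 0
  row 6 [0110]: F1=1 F2=1 -> F1&~F2 -> 0
  row 7 [0111]: F1=1 F2=1 -> F1&~F2 -> 0
  row 8 [1000]: F1=0 F2=1 -> F1&~F2 -> 0
  row 9 [1001]: F1=0 F2=1 -> F1&~F2 -> 0
  row 10 [1010]: F1=0 F2=1 -> F1&~F2 -> 0
  row 11 [1011]: F1=0 F2=1 -> F1&~F2 -> 0
  row 12 [1100]: F1=0 F2=1 -> F1&~F2 -> 0
  row 13 [1101]: F1=0 F2=1 -> F1&~F2 -> 0
  row 14 [1110]: F1=1 F2=1 -> F1&~F2 -> 0
  row 15 [1111]: F1=1 F2=1 -> F1&~F2 -> 0
Full result column, 4 rows per line (u,v fixed per line; w,z runs 00..11 left to right):
  rows 0-3 [u,v=00]: 0000  = hex 0
  rows 4-7 [u,v=01]: 0000  = hex 0
  rows 8-11 [u,v=10]: 0000  = hex 0
  rows 12-15 [u,v=11]: 0000  = hex 0
Counterexample vector (row 0 .. row 15) = 0000000000000000
Output column grouped in 4s = 0000 0000 0000 0000 = 0x0000
Convert to decimal digit by digit (value = value*16 + digit):
  0 -> 0
  0*16 + 0 = 0
  0*16 + 0 = 0
  0*16 + 0 = 0
Decimal = 0

0


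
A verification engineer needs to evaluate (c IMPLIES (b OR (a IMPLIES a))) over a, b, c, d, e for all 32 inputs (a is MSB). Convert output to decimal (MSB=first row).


Formula: (c IMPLIES (b OR (a IMPLIES a))) over a, b, c, d, e (32 rows)
Evaluate each row (bits = a,b,c,d,e, MSB first):
  row 0 [00000]: (0 IMPLIES (0 OR (0 IMPLIES 0))) -> 1
  row 1 [00001]: (0 IMPLIES (0 OR (0 IMPLIES 0))) -> 1
  row 2 [00010]: (0 IMPLIES (0 OR (0 IMPLIES 0))) -> 1
  row 3 [00011]: (0 IMPLIES (0 OR (0 IMPLIES 0))) -> 1
  row 4 [00100]: (1 IMPLIES (0 OR (0 IMPLIES 0))) -> 1
  row 5 [00101]: (1 IMPLIES (0 OR (0 IMPLIES 0))) -> 1
  row 6 [00110]: (1 IMPLIES (0 OR (0 IMPLIES 0))) -> 1
  row 7 [00111]: (1 IMPLIES (0 OR (0 IMPLIES 0))) -> 1
  row 8 [01000]: (0 IMPLIES (1 OR (0 IMPLIES 0))) -> 1
  row 9 [01001]: (0 IMPLIES (1 OR (0 IMPLIES 0))) -> 1
  row 10 [01010]: (0 IMPLIES (1 OR (0 IMPLIES 0))) -> 1
  row 11 [01011]: (0 IMPLIES (1 OR (0 IMPLIES 0))) -> 1
  row 12 [01100]: (1 IMPLIES (1 OR (0 IMPLIES 0))) -> 1
  row 13 [01101]: (1 IMPLIES (1 OR (0 IMPLIES 0))) -> 1
  row 14 [01110]: (1 IMPLIES (1 OR (0 IMPLIES 0))) -> 1
  row 15 [01111]: (1 IMPLIES (1 OR (0 IMPLIES 0))) -> 1
  row 16 [10000]: (0 IMPLIES (0 OR (1 IMPLIES 1))) -> 1
  row 17 [10001]: (0 IMPLIES (0 OR (1 IMPLIES 1))) -> 1
  row 18 [10010]: (0 IMPLIES (0 OR (1 IMPLIES 1))) -> 1
  row 19 [10011]: (0 IMPLIES (0 OR (1 IMPLIES 1))) -> 1
  row 20 [10100]: (1 IMPLIES (0 OR (1 IMPLIES 1))) -> 1
  row 21 [10101]: (1 IMPLIES (0 OR (1 IMPLIES 1))) -> 1
  row 22 [10110]: (1 IMPLIES (0 OR (1 IMPLIES 1))) -> 1
  row 23 [10111]: (1 IMPLIES (0 OR (1 IMPLIES 1))) -> 1
  row 24 [11000]: (0 IMPLIES (1 OR (1 IMPLIES 1))) -> 1
  row 25 [11001]: (0 IMPLIES (1 OR (1 IMPLIES 1))) -> 1
  row 26 [11010]: (0 IMPLIES (1 OR (1 IMPLIES 1))) -> 1
  row 27 [11011]: (0 IMPLIES (1 OR (1 IMPLIES 1))) -> 1
  row 28 [11100]: (1 IMPLIES (1 OR (1 IMPLIES 1))) -> 1
  row 29 [11101]: (1 IMPLIES (1 OR (1 IMPLIES 1))) -> 1
  row 30 [11110]: (1 IMPLIES (1 OR (1 IMPLIES 1))) -> 1
  row 31 [11111]: (1 IMPLIES (1 OR (1 IMPLIES 1))) -> 1
Full result column, 4 rows per line (a,b,c fixed per line; d,e runs 00..11 left to right):
  rows 0-3 [a,b,c=000]: 1111  = hex F
  rows 4-7 [a,b,c=001]: 1111  = hex F
  rows 8-11 [a,b,c=010]: 1111  = hex F
  rows 12-15 [a,b,c=011]: 1111  = hex F
  rows 16-19 [a,b,c=100]: 1111  = hex F
  rows 20-23 [a,b,c=101]: 1111  = hex F
  rows 24-27 [a,b,c=110]: 1111  = hex F
  rows 28-31 [a,b,c=111]: 1111  = hex F
Output column (row 0 .. row 31) = 11111111111111111111111111111111
Output column grouped in 4s = 1111 1111 1111 1111 1111 1111 1111 1111 = 0xFFFFFFFF
Convert to decimal digit by digit (value = value*16 + digit):
  F -> 15
  15*16 + 15 (F) = 255
  255*16 + 15 (F) = 4095
  4095*16 + 15 (F) = 65535
  65535*16 + 15 (F) = 1048575
  1048575*16 + 15 (F) = 16777215
  16777215*16 + 15 (F) = 268435455
  268435455*16 + 15 (F) = 4294967295
Decimal = 4294967295

4294967295


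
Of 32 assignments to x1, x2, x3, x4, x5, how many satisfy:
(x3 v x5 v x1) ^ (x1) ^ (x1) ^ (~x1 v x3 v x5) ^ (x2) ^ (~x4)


CNF with 6 clauses over 5 vars (32 assignments).
An assignment satisfies CNF iff every clause has >=1 true literal.
Check each row (bits = x1,x2,x3,x4,x5; clause T/F shown):
  row 0 [00000]: clauses=FFFTFT -> 0
  row 1 [00001]: clauses=TFFTFT -> 0
  row 2 [00010]: clauses=FFFTFF -> 0
  row 3 [00011]: clauses=TFFTFF -> 0
  row 4 [00100]: clauses=TFFTFT -> 0
  row 5 [00101]: clauses=TFFTFT -> 0
  row 6 [00110]: clauses=TFFTFF -> 0
  row 7 [00111]: clauses=TFFTFF -> 0
  row 8 [01000]: clauses=FFFTTT -> 0
  row 9 [01001]: clauses=TFFTTT -> 0
  row 10 [01010]: clauses=FFFTTF -> 0
  row 11 [01011]: clauses=TFFTTF -> 0
  row 12 [01100]: clauses=TFFTTT -> 0
  row 13 [01101]: clauses=TFFTTT -> 0
  row 14 [01110]: clauses=TFFTTF -> 0
  row 15 [01111]: clauses=TFFTTF -> 0
  row 16 [10000]: clauses=TTTFFT -> 0
  row 17 [10001]: clauses=TTTTFT -> 0
  row 18 [10010]: clauses=TTTFFF -> 0
  row 19 [10011]: clauses=TTTTFF -> 0
  row 20 [10100]: clauses=TTTTFT -> 0
  row 21 [10101]: clauses=TTTTFT -> 0
  row 22 [10110]: clauses=TTTTFF -> 0
  row 23 [10111]: clauses=TTTTFF -> 0
  row 24 [11000]: clauses=TTTFTT -> 0
  row 25 [11001]: clauses=TTTTTT -> 1
  row 26 [11010]: clauses=TTTFTF -> 0
  row 27 [11011]: clauses=TTTTTF -> 0
  row 28 [11100]: clauses=TTTTTT -> 1
  row 29 [11101]: clauses=TTTTTT -> 1
  row 30 [11110]: clauses=TTTTTF -> 0
  row 31 [11111]: clauses=TTTTTF -> 0
Full result column, 8 rows per line (x1,x2 fixed per line; x3,x4,x5 runs 000..111 left to right):
  rows 0-7 [x1,x2=00]: 00000000  (ones: 0)
  rows 8-15 [x1,x2=01]: 00000000  (ones: 0)
  rows 16-23 [x1,x2=10]: 00000000  (ones: 0)
  rows 24-31 [x1,x2=11]: 01001100  (ones: 3)
Satisfying assignments = 0+0+0+3 = 3

3


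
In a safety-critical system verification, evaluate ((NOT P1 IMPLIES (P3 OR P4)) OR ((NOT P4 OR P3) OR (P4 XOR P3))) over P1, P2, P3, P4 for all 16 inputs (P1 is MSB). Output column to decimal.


Formula: ((NOT P1 IMPLIES (P3 OR P4)) OR ((NOT P4 OR P3) OR (P4 XOR P3))) over P1, P2, P3, P4 (16 rows)
Evaluate each row (bits = P1,P2,P3,P4, MSB first):
  row 0 [0000]: ((NOT 0 IMPLIES (0 OR 0)) OR ((NOT 0 OR 0) OR (0 XOR 0))) -> 1
  row 1 [0001]: ((NOT 0 IMPLIES (0 OR 1)) OR ((NOT 1 OR 0) OR (1 XOR 0))) -> 1
  row 2 [0010]: ((NOT 0 IMPLIES (1 OR 0)) OR ((NOT 0 OR 1) OR (0 XOR 1))) -> 1
  row 3 [0011]: ((NOT 0 IMPLIES (1 OR 1)) OR ((NOT 1 OR 1) OR (1 XOR 1))) -> 1
  row 4 [0100]: ((NOT 0 IMPLIES (0 OR 0)) OR ((NOT 0 OR 0) OR (0 XOR 0))) -> 1
  row 5 [0101]: ((NOT 0 IMPLIES (0 OR 1)) OR ((NOT 1 OR 0) OR (1 XOR 0))) -> 1
  row 6 [0110]: ((NOT 0 IMPLIES (1 OR 0)) OR ((NOT 0 OR 1) OR (0 XOR 1))) -> 1
  row 7 [0111]: ((NOT 0 IMPLIES (1 OR 1)) OR ((NOT 1 OR 1) OR (1 XOR 1))) -> 1
  row 8 [1000]: ((NOT 1 IMPLIES (0 OR 0)) OR ((NOT 0 OR 0) OR (0 XOR 0))) -> 1
  row 9 [1001]: ((NOT 1 IMPLIES (0 OR 1)) OR ((NOT 1 OR 0) OR (1 XOR 0))) -> 1
  row 10 [1010]: ((NOT 1 IMPLIES (1 OR 0)) OR ((NOT 0 OR 1) OR (0 XOR 1))) -> 1
  row 11 [1011]: ((NOT 1 IMPLIES (1 OR 1)) OR ((NOT 1 OR 1) OR (1 XOR 1))) -> 1
  row 12 [1100]: ((NOT 1 IMPLIES (0 OR 0)) OR ((NOT 0 OR 0) OR (0 XOR 0))) -> 1
  row 13 [1101]: ((NOT 1 IMPLIES (0 OR 1)) OR ((NOT 1 OR 0) OR (1 XOR 0))) -> 1
  row 14 [1110]: ((NOT 1 IMPLIES (1 OR 0)) OR ((NOT 0 OR 1) OR (0 XOR 1))) -> 1
  row 15 [1111]: ((NOT 1 IMPLIES (1 OR 1)) OR ((NOT 1 OR 1) OR (1 XOR 1))) -> 1
Full result column, 4 rows per line (P1,P2 fixed per line; P3,P4 runs 00..11 left to right):
  rows 0-3 [P1,P2=00]: 1111  = hex F
  rows 4-7 [P1,P2=01]: 1111  = hex F
  rows 8-11 [P1,P2=10]: 1111  = hex F
  rows 12-15 [P1,P2=11]: 1111  = hex F
Output column (row 0 .. row 15) = 1111111111111111
Output column grouped in 4s = 1111 1111 1111 1111 = 0xFFFF
Convert to decimal digit by digit (value = value*16 + digit):
  F -> 15
  15*16 + 15 (F) = 255
  255*16 + 15 (F) = 4095
  4095*16 + 15 (F) = 65535
Decimal = 65535

65535


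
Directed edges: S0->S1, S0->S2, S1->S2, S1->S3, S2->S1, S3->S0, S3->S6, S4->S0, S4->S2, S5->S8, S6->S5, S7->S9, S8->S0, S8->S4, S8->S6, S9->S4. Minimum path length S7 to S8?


BFS layer-by-layer from S7:
  dist 0: {S7}
  dist 1: {S9}
  dist 2: {S4}
  dist 3: {S0, S2}
  dist 4: {S1}
  dist 5: {S3}
  dist 6: {S6}
  dist 7: {S5}
  dist 8: {S8}
  -> S8 reached at distance 8
Shortest path length = 8

8


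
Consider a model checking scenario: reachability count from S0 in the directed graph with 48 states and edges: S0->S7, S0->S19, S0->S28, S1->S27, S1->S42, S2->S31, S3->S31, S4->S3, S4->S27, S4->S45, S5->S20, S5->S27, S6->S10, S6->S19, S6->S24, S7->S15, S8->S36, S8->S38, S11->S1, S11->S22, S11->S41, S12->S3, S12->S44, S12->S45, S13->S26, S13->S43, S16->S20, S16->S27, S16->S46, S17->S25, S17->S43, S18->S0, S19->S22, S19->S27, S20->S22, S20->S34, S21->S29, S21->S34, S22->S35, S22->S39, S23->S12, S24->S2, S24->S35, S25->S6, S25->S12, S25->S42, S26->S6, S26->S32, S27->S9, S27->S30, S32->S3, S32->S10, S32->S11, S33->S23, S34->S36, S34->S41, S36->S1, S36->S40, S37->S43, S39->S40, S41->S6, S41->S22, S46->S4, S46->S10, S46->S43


BFS from S0:
  layer 0: {S0}
  layer 1: {S7, S19, S28}
  layer 2: {S15, S22, S27}
  layer 3: {S9, S30, S35, S39}
  layer 4: {S40}
Reachable set: {S0, S7, S9, S15, S19, S22, S27, S28, S30, S35, S39, S40}
Count = 12

12


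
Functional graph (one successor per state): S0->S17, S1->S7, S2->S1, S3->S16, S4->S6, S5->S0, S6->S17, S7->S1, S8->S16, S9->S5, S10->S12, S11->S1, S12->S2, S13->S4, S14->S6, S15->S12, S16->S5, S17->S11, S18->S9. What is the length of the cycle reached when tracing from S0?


Trace from S0 until a state repeats:
  S0 -> S17 -> S11 -> S1 -> S7 -> S1
S1 first seen at step 3, revisited at step 5.
Cycle length = 5 - 3 = 2

2


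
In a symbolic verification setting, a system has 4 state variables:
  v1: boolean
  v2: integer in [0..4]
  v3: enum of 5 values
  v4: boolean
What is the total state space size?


State space = product of domain sizes of all variables.
Domain sizes:
  v1 (boolean): 2
  v2 (integer in [0..4]): 5
  v3 (enum of 5 values): 5
  v4 (boolean): 2
Product = 2 * 5 * 5 * 2 = 100

100


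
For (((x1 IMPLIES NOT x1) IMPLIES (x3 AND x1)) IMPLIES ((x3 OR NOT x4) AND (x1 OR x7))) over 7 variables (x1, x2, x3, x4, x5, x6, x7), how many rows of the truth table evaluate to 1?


Formula: (((x1 IMPLIES NOT x1) IMPLIES (x3 AND x1)) IMPLIES ((x3 OR NOT x4) AND (x1 OR x7))) over 7 vars (128 rows)
Evaluate each row (x1, x2, x3, x4, x5, x6, x7 as bits, MSB first):
  row 0 [0000000]: (((0 IMPLIES NOT 0) IMPLIES (0 AND 0)) IMPLIES ((0 OR NOT 0) AND (0 OR 0))) -> 1
  row 1 [0000001]: (((0 IMPLIES NOT 0) IMPLIES (0 AND 0)) IMPLIES ((0 OR NOT 0) AND (0 OR 1))) -> 1
  row 2 [0000010]: (((0 IMPLIES NOT 0) IMPLIES (0 AND 0)) IMPLIES ((0 OR NOT 0) AND (0 OR 0))) -> 1
  row 3 [0000011]: (((0 IMPLIES NOT 0) IMPLIES (0 AND 0)) IMPLIES ((0 OR NOT 0) AND (0 OR 1))) -> 1
  row 4 [0000100]: (((0 IMPLIES NOT 0) IMPLIES (0 AND 0)) IMPLIES ((0 OR NOT 0) AND (0 OR 0))) -> 1
  (every remaining row is evaluated the same way; all 128 results are listed next)
Full result column, 8 rows per line (x1,x2,x3,x4 fixed per line; x5,x6,x7 runs 000..111 left to right):
  rows 0-7 [x1,x2,x3,x4=0000]: 11111111  (ones: 8)
  rows 8-15 [x1,x2,x3,x4=0001]: 11111111  (ones: 8)
  rows 16-23 [x1,x2,x3,x4=0010]: 11111111  (ones: 8)
  rows 24-31 [x1,x2,x3,x4=0011]: 11111111  (ones: 8)
  rows 32-39 [x1,x2,x3,x4=0100]: 11111111  (ones: 8)
  rows 40-47 [x1,x2,x3,x4=0101]: 11111111  (ones: 8)
  rows 48-55 [x1,x2,x3,x4=0110]: 11111111  (ones: 8)
  rows 56-63 [x1,x2,x3,x4=0111]: 11111111  (ones: 8)
  rows 64-71 [x1,x2,x3,x4=1000]: 11111111  (ones: 8)
  rows 72-79 [x1,x2,x3,x4=1001]: 00000000  (ones: 0)
  rows 80-87 [x1,x2,x3,x4=1010]: 11111111  (ones: 8)
  rows 88-95 [x1,x2,x3,x4=1011]: 11111111  (ones: 8)
  rows 96-103 [x1,x2,x3,x4=1100]: 11111111  (ones: 8)
  rows 104-111 [x1,x2,x3,x4=1101]: 00000000  (ones: 0)
  rows 112-119 [x1,x2,x3,x4=1110]: 11111111  (ones: 8)
  rows 120-127 [x1,x2,x3,x4=1111]: 11111111  (ones: 8)
Count of 1-rows = 8+8+8+8+8+8+8+8+8+0+8+8+8+0+8+8 = 112

112


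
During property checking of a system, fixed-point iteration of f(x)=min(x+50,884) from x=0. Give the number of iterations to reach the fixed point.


Step 1: x=0, cap=884, increment=50
Step 2: x grows by 50 each step until capped at 884; fixed point is x=884
Step 3: iterations = ceil(884/50) = 18

18


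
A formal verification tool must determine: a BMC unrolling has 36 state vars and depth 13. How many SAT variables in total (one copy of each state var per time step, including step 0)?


BMC unrolls to depth k, creating one copy of each state var for steps 0..k.
Step count = 13 + 1 = 14 (steps 0 through 13)
Vars per step = 36
Total = 36 * 14 = 504

504


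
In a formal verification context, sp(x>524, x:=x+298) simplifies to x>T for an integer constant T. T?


Formula: sp(P, x:=E) = exists old_x. (x = E[old_x/x]) AND P[old_x/x] (old_x is the value of x before the assignment; eliminate old_x by solving x = E[old_x/x] for old_x)
Step 1: Precondition P: x>524, i.e. old_x > 524
Step 2: Assignment gives x = old_x + 298, so old_x = x - 298
Step 3: Substitute into P: x - 298 > 524
Step 4: Simplify: x > 524+298 = 822

822


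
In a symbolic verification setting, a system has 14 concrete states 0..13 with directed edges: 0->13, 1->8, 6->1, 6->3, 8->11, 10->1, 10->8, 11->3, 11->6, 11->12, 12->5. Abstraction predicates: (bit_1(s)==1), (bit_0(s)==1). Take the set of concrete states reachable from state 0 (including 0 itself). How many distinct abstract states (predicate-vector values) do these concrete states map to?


BFS from 0:
Concrete reachable: {0, 13}
Abstract via predicates (bit_1(s)==1), (bit_0(s)==1):
  (0,0) <- {0}
  (0,1) <- {13}
Distinct abstract states = 2

2


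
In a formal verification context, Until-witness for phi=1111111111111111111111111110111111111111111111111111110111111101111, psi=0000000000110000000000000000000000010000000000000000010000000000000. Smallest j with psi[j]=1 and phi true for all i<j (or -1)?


(phi U psi) at 0: need smallest j with psi[j]=1 and phi[i]=1 for all i in [0,j).
Scan from step 0:
  step 0: phi=1, psi=0 -> continue
  step 1: phi=1, psi=0 -> continue
  step 2: phi=1, psi=0 -> continue
  step 3: phi=1, psi=0 -> continue
  step 10: psi=1 and phi held for [0,10) -> witness found
Witness step = 10

10


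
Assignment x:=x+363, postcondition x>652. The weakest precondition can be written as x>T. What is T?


Formula: wp(x:=E, P) = P[E/x] (substitute E for x in postcondition)
Step 1: Postcondition: x>652
Step 2: Substitute x+363 for x: x+363>652
Step 3: Solve for x: x > 652-363 = 289

289


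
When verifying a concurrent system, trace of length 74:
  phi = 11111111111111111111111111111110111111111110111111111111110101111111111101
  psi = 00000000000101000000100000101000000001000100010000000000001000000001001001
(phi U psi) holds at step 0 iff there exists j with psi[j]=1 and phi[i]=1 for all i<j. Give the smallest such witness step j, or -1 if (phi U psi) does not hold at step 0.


(phi U psi) at 0: need smallest j with psi[j]=1 and phi[i]=1 for all i in [0,j).
Scan from step 0:
  step 0: phi=1, psi=0 -> continue
  step 1: phi=1, psi=0 -> continue
  step 2: phi=1, psi=0 -> continue
  step 3: phi=1, psi=0 -> continue
  step 11: psi=1 and phi held for [0,11) -> witness found
Witness step = 11

11


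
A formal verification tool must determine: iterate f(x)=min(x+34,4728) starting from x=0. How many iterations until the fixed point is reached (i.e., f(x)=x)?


Step 1: x=0, cap=4728, increment=34
Step 2: x grows by 34 each step until capped at 4728; fixed point is x=4728
Step 3: iterations = ceil(4728/34) = 140

140


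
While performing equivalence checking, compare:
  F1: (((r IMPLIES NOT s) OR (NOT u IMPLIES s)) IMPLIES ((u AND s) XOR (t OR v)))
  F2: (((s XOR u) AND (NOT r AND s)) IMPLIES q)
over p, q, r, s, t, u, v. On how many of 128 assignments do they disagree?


F1 = (((r IMPLIES NOT s) OR (NOT u IMPLIES s)) IMPLIES ((u AND s) XOR (t OR v)))
F2 = (((s XOR u) AND (NOT r AND s)) IMPLIES q)
Evaluate both on each of 128 rows (bits = p,q,r,s,t,u,v):
  row 0 [0000000]: F1=0 F2=1 (differ) -> 1
  row 1 [0000001]: F1=1 F2=1 -> 0
  row 2 [0000010]: F1=0 F2=1 (differ) -> 1
  row 3 [0000011]: F1=1 F2=1 -> 0
  row 4 [0000100]: F1=1 F2=1 -> 0
  (every remaining row is evaluated the same way; all 128 results are listed next)
Full result column, 8 rows per line (p,q,r,s fixed per line; t,u,v runs 000..111 left to right):
  rows 0-7 [p,q,r,s=0000]: 10100000  (ones: 2)
  rows 8-15 [p,q,r,s=0001]: 01011111  (ones: 6)
  rows 16-23 [p,q,r,s=0010]: 10100000  (ones: 2)
  rows 24-31 [p,q,r,s=0011]: 10010011  (ones: 4)
  rows 32-39 [p,q,r,s=0100]: 10100000  (ones: 2)
  rows 40-47 [p,q,r,s=0101]: 10010011  (ones: 4)
  rows 48-55 [p,q,r,s=0110]: 10100000  (ones: 2)
  rows 56-63 [p,q,r,s=0111]: 10010011  (ones: 4)
  rows 64-71 [p,q,r,s=1000]: 10100000  (ones: 2)
  rows 72-79 [p,q,r,s=1001]: 01011111  (ones: 6)
  rows 80-87 [p,q,r,s=1010]: 10100000  (ones: 2)
  rows 88-95 [p,q,r,s=1011]: 10010011  (ones: 4)
  rows 96-103 [p,q,r,s=1100]: 10100000  (ones: 2)
  rows 104-111 [p,q,r,s=1101]: 10010011  (ones: 4)
  rows 112-119 [p,q,r,s=1110]: 10100000  (ones: 2)
  rows 120-127 [p,q,r,s=1111]: 10010011  (ones: 4)
Disagreements = 2+6+2+4+2+4+2+4+2+6+2+4+2+4+2+4 = 52

52


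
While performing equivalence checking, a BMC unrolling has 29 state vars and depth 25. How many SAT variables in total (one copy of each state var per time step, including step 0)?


BMC unrolls to depth k, creating one copy of each state var for steps 0..k.
Step count = 25 + 1 = 26 (steps 0 through 25)
Vars per step = 29
Total = 29 * 26 = 754

754


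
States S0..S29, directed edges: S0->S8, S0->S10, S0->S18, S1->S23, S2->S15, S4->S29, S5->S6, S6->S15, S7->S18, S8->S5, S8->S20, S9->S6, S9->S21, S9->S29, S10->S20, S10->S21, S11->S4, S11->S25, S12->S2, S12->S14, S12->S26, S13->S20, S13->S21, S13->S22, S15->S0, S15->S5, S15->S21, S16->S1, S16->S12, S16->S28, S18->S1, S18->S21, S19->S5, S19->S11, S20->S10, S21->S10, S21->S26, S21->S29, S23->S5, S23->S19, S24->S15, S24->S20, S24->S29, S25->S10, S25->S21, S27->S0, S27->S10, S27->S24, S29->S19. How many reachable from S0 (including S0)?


BFS from S0:
  layer 0: {S0}
  layer 1: {S8, S10, S18}
  layer 2: {S1, S5, S20, S21}
  layer 3: {S6, S23, S26, S29}
  layer 4: {S15, S19}
  layer 5: {S11}
  layer 6: {S4, S25}
Reachable set: {S0, S1, S4, S5, S6, S8, S10, S11, S15, S18, S19, S20, S21, S23, S25, S26, S29}
Count = 17

17


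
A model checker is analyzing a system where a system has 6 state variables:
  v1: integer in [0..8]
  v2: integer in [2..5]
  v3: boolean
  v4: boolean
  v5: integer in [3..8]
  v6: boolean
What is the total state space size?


State space = product of domain sizes of all variables.
Domain sizes:
  v1 (integer in [0..8]): 9
  v2 (integer in [2..5]): 4
  v3 (boolean): 2
  v4 (boolean): 2
  v5 (integer in [3..8]): 6
  v6 (boolean): 2
Product = 9 * 4 * 2 * 2 * 6 * 2 = 1728

1728


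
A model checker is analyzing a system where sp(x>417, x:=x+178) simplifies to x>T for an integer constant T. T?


Formula: sp(P, x:=E) = exists old_x. (x = E[old_x/x]) AND P[old_x/x] (old_x is the value of x before the assignment; eliminate old_x by solving x = E[old_x/x] for old_x)
Step 1: Precondition P: x>417, i.e. old_x > 417
Step 2: Assignment gives x = old_x + 178, so old_x = x - 178
Step 3: Substitute into P: x - 178 > 417
Step 4: Simplify: x > 417+178 = 595

595


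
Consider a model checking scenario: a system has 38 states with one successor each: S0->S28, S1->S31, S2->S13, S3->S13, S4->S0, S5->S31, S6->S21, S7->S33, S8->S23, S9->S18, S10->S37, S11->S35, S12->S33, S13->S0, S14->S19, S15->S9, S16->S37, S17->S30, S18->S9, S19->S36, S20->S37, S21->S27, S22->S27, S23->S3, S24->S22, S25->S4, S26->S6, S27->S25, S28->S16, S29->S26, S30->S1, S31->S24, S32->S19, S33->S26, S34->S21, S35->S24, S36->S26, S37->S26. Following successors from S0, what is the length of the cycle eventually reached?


Trace from S0 until a state repeats:
  S0 -> S28 -> S16 -> S37 -> S26 -> S6 -> S21 -> S27 -> S25 -> S4 -> S0
S0 first seen at step 0, revisited at step 10.
Cycle length = 10 - 0 = 10

10


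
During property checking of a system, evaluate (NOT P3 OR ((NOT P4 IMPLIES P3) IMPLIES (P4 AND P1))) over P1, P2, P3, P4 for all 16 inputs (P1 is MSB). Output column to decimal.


Formula: (NOT P3 OR ((NOT P4 IMPLIES P3) IMPLIES (P4 AND P1))) over P1, P2, P3, P4 (16 rows)
Evaluate each row (bits = P1,P2,P3,P4, MSB first):
  row 0 [0000]: (NOT 0 OR ((NOT 0 IMPLIES 0) IMPLIES (0 AND 0))) -> 1
  row 1 [0001]: (NOT 0 OR ((NOT 1 IMPLIES 0) IMPLIES (1 AND 0))) -> 1
  row 2 [0010]: (NOT 1 OR ((NOT 0 IMPLIES 1) IMPLIES (0 AND 0))) -> 0
  row 3 [0011]: (NOT 1 OR ((NOT 1 IMPLIES 1) IMPLIES (1 AND 0))) -> 0
  row 4 [0100]: (NOT 0 OR ((NOT 0 IMPLIES 0) IMPLIES (0 AND 0))) -> 1
  row 5 [0101]: (NOT 0 OR ((NOT 1 IMPLIES 0) IMPLIES (1 AND 0))) -> 1
  row 6 [0110]: (NOT 1 OR ((NOT 0 IMPLIES 1) IMPLIES (0 AND 0))) -> 0
  row 7 [0111]: (NOT 1 OR ((NOT 1 IMPLIES 1) IMPLIES (1 AND 0))) -> 0
  row 8 [1000]: (NOT 0 OR ((NOT 0 IMPLIES 0) IMPLIES (0 AND 1))) -> 1
  row 9 [1001]: (NOT 0 OR ((NOT 1 IMPLIES 0) IMPLIES (1 AND 1))) -> 1
  row 10 [1010]: (NOT 1 OR ((NOT 0 IMPLIES 1) IMPLIES (0 AND 1))) -> 0
  row 11 [1011]: (NOT 1 OR ((NOT 1 IMPLIES 1) IMPLIES (1 AND 1))) -> 1
  row 12 [1100]: (NOT 0 OR ((NOT 0 IMPLIES 0) IMPLIES (0 AND 1))) -> 1
  row 13 [1101]: (NOT 0 OR ((NOT 1 IMPLIES 0) IMPLIES (1 AND 1))) -> 1
  row 14 [1110]: (NOT 1 OR ((NOT 0 IMPLIES 1) IMPLIES (0 AND 1))) -> 0
  row 15 [1111]: (NOT 1 OR ((NOT 1 IMPLIES 1) IMPLIES (1 AND 1))) -> 1
Full result column, 4 rows per line (P1,P2 fixed per line; P3,P4 runs 00..11 left to right):
  rows 0-3 [P1,P2=00]: 1100  = hex C
  rows 4-7 [P1,P2=01]: 1100  = hex C
  rows 8-11 [P1,P2=10]: 1101  = hex D
  rows 12-15 [P1,P2=11]: 1101  = hex D
Output column (row 0 .. row 15) = 1100110011011101
Output column grouped in 4s = 1100 1100 1101 1101 = 0xCCDD
Convert to decimal digit by digit (value = value*16 + digit):
  C -> 12
  12*16 + 12 (C) = 204
  204*16 + 13 (D) = 3277
  3277*16 + 13 (D) = 52445
Decimal = 52445

52445


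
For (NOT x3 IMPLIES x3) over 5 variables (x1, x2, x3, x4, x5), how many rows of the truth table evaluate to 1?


Formula: (NOT x3 IMPLIES x3) over 5 vars (32 rows)
Evaluate each row (x1, x2, x3, x4, x5 as bits, MSB first):
  row 0 [00000]: (NOT 0 IMPLIES 0) -> 0
  row 1 [00001]: (NOT 0 IMPLIES 0) -> 0
  row 2 [00010]: (NOT 0 IMPLIES 0) -> 0
  row 3 [00011]: (NOT 0 IMPLIES 0) -> 0
  row 4 [00100]: (NOT 1 IMPLIES 1) -> 1
  row 5 [00101]: (NOT 1 IMPLIES 1) -> 1
  row 6 [00110]: (NOT 1 IMPLIES 1) -> 1
  row 7 [00111]: (NOT 1 IMPLIES 1) -> 1
  row 8 [01000]: (NOT 0 IMPLIES 0) -> 0
  row 9 [01001]: (NOT 0 IMPLIES 0) -> 0
  row 10 [01010]: (NOT 0 IMPLIES 0) -> 0
  row 11 [01011]: (NOT 0 IMPLIES 0) -> 0
  row 12 [01100]: (NOT 1 IMPLIES 1) -> 1
  row 13 [01101]: (NOT 1 IMPLIES 1) -> 1
  row 14 [01110]: (NOT 1 IMPLIES 1) -> 1
  row 15 [01111]: (NOT 1 IMPLIES 1) -> 1
  row 16 [10000]: (NOT 0 IMPLIES 0) -> 0
  row 17 [10001]: (NOT 0 IMPLIES 0) -> 0
  row 18 [10010]: (NOT 0 IMPLIES 0) -> 0
  row 19 [10011]: (NOT 0 IMPLIES 0) -> 0
  row 20 [10100]: (NOT 1 IMPLIES 1) -> 1
  row 21 [10101]: (NOT 1 IMPLIES 1) -> 1
  row 22 [10110]: (NOT 1 IMPLIES 1) -> 1
  row 23 [10111]: (NOT 1 IMPLIES 1) -> 1
  row 24 [11000]: (NOT 0 IMPLIES 0) -> 0
  row 25 [11001]: (NOT 0 IMPLIES 0) -> 0
  row 26 [11010]: (NOT 0 IMPLIES 0) -> 0
  row 27 [11011]: (NOT 0 IMPLIES 0) -> 0
  row 28 [11100]: (NOT 1 IMPLIES 1) -> 1
  row 29 [11101]: (NOT 1 IMPLIES 1) -> 1
  row 30 [11110]: (NOT 1 IMPLIES 1) -> 1
  row 31 [11111]: (NOT 1 IMPLIES 1) -> 1
Full result column, 8 rows per line (x1,x2 fixed per line; x3,x4,x5 runs 000..111 left to right):
  rows 0-7 [x1,x2=00]: 00001111  (ones: 4)
  rows 8-15 [x1,x2=01]: 00001111  (ones: 4)
  rows 16-23 [x1,x2=10]: 00001111  (ones: 4)
  rows 24-31 [x1,x2=11]: 00001111  (ones: 4)
Count of 1-rows = 4+4+4+4 = 16

16


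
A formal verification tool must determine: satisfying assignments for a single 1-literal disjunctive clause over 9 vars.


Step 1: Total=2^9=512
Step 2: Unsat when all 1 false: 2^8=256
Step 3: Sat=512-256=256

256


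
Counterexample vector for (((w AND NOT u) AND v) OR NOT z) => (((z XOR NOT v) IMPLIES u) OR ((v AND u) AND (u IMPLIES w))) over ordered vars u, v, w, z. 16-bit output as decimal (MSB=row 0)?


F1 = (((w AND NOT u) AND v) OR NOT z)
F2 = (((z XOR NOT v) IMPLIES u) OR ((v AND u) AND (u IMPLIES w)))
Counterexample to F1=>F2 is where F1=1 and F2=0.
Evaluate each row (bits = u,v,w,z, MSB first):
  row 0 [0000]: F1=1 F2=0 -> F1&~F2 -> 1
  row 1 [0001]: F1=0 F2=1 -> F1&~F2 -> 0
  row 2 [0010]: F1=1 F2=0 -> F1&~F2 -> 1
  row 3 [0011]: F1=0 F2=1 -> F1&~F2 -> 0
  row 4 [0100]: F1=1 F2=1 -> F1&~F2 -> 0
  row 5 [0101]: F1=0 F2=0 -> F1&~F2 -> 0
  row 6 [0110]: F1=1 F2=1 -> F1&~F2 -> 0
  row 7 [0111]: F1=1 F2=0 -> F1&~F2 -> 1
  row 8 [1000]: F1=1 F2=1 -> F1&~F2 -> 0
  row 9 [1001]: F1=0 F2=1 -> F1&~F2 -> 0
  row 10 [1010]: F1=1 F2=1 -> F1&~F2 -> 0
  row 11 [1011]: F1=0 F2=1 -> F1&~F2 -> 0
  row 12 [1100]: F1=1 F2=1 -> F1&~F2 -> 0
  row 13 [1101]: F1=0 F2=1 -> F1&~F2 -> 0
  row 14 [1110]: F1=1 F2=1 -> F1&~F2 -> 0
  row 15 [1111]: F1=0 F2=1 -> F1&~F2 -> 0
Full result column, 4 rows per line (u,v fixed per line; w,z runs 00..11 left to right):
  rows 0-3 [u,v=00]: 1010  = hex A
  rows 4-7 [u,v=01]: 0001  = hex 1
  rows 8-11 [u,v=10]: 0000  = hex 0
  rows 12-15 [u,v=11]: 0000  = hex 0
Counterexample vector (row 0 .. row 15) = 1010000100000000
Output column grouped in 4s = 1010 0001 0000 0000 = 0xA100
Convert to decimal digit by digit (value = value*16 + digit):
  A -> 10
  10*16 + 1 = 161
  161*16 + 0 = 2576
  2576*16 + 0 = 41216
Decimal = 41216

41216


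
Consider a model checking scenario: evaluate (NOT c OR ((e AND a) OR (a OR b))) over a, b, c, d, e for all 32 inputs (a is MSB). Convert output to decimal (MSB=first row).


Formula: (NOT c OR ((e AND a) OR (a OR b))) over a, b, c, d, e (32 rows)
Evaluate each row (bits = a,b,c,d,e, MSB first):
  row 0 [00000]: (NOT 0 OR ((0 AND 0) OR (0 OR 0))) -> 1
  row 1 [00001]: (NOT 0 OR ((1 AND 0) OR (0 OR 0))) -> 1
  row 2 [00010]: (NOT 0 OR ((0 AND 0) OR (0 OR 0))) -> 1
  row 3 [00011]: (NOT 0 OR ((1 AND 0) OR (0 OR 0))) -> 1
  row 4 [00100]: (NOT 1 OR ((0 AND 0) OR (0 OR 0))) -> 0
  row 5 [00101]: (NOT 1 OR ((1 AND 0) OR (0 OR 0))) -> 0
  row 6 [00110]: (NOT 1 OR ((0 AND 0) OR (0 OR 0))) -> 0
  row 7 [00111]: (NOT 1 OR ((1 AND 0) OR (0 OR 0))) -> 0
  row 8 [01000]: (NOT 0 OR ((0 AND 0) OR (0 OR 1))) -> 1
  row 9 [01001]: (NOT 0 OR ((1 AND 0) OR (0 OR 1))) -> 1
  row 10 [01010]: (NOT 0 OR ((0 AND 0) OR (0 OR 1))) -> 1
  row 11 [01011]: (NOT 0 OR ((1 AND 0) OR (0 OR 1))) -> 1
  row 12 [01100]: (NOT 1 OR ((0 AND 0) OR (0 OR 1))) -> 1
  row 13 [01101]: (NOT 1 OR ((1 AND 0) OR (0 OR 1))) -> 1
  row 14 [01110]: (NOT 1 OR ((0 AND 0) OR (0 OR 1))) -> 1
  row 15 [01111]: (NOT 1 OR ((1 AND 0) OR (0 OR 1))) -> 1
  row 16 [10000]: (NOT 0 OR ((0 AND 1) OR (1 OR 0))) -> 1
  row 17 [10001]: (NOT 0 OR ((1 AND 1) OR (1 OR 0))) -> 1
  row 18 [10010]: (NOT 0 OR ((0 AND 1) OR (1 OR 0))) -> 1
  row 19 [10011]: (NOT 0 OR ((1 AND 1) OR (1 OR 0))) -> 1
  row 20 [10100]: (NOT 1 OR ((0 AND 1) OR (1 OR 0))) -> 1
  row 21 [10101]: (NOT 1 OR ((1 AND 1) OR (1 OR 0))) -> 1
  row 22 [10110]: (NOT 1 OR ((0 AND 1) OR (1 OR 0))) -> 1
  row 23 [10111]: (NOT 1 OR ((1 AND 1) OR (1 OR 0))) -> 1
  row 24 [11000]: (NOT 0 OR ((0 AND 1) OR (1 OR 1))) -> 1
  row 25 [11001]: (NOT 0 OR ((1 AND 1) OR (1 OR 1))) -> 1
  row 26 [11010]: (NOT 0 OR ((0 AND 1) OR (1 OR 1))) -> 1
  row 27 [11011]: (NOT 0 OR ((1 AND 1) OR (1 OR 1))) -> 1
  row 28 [11100]: (NOT 1 OR ((0 AND 1) OR (1 OR 1))) -> 1
  row 29 [11101]: (NOT 1 OR ((1 AND 1) OR (1 OR 1))) -> 1
  row 30 [11110]: (NOT 1 OR ((0 AND 1) OR (1 OR 1))) -> 1
  row 31 [11111]: (NOT 1 OR ((1 AND 1) OR (1 OR 1))) -> 1
Full result column, 4 rows per line (a,b,c fixed per line; d,e runs 00..11 left to right):
  rows 0-3 [a,b,c=000]: 1111  = hex F
  rows 4-7 [a,b,c=001]: 0000  = hex 0
  rows 8-11 [a,b,c=010]: 1111  = hex F
  rows 12-15 [a,b,c=011]: 1111  = hex F
  rows 16-19 [a,b,c=100]: 1111  = hex F
  rows 20-23 [a,b,c=101]: 1111  = hex F
  rows 24-27 [a,b,c=110]: 1111  = hex F
  rows 28-31 [a,b,c=111]: 1111  = hex F
Output column (row 0 .. row 31) = 11110000111111111111111111111111
Output column grouped in 4s = 1111 0000 1111 1111 1111 1111 1111 1111 = 0xF0FFFFFF
Convert to decimal digit by digit (value = value*16 + digit):
  F -> 15
  15*16 + 0 = 240
  240*16 + 15 (F) = 3855
  3855*16 + 15 (F) = 61695
  61695*16 + 15 (F) = 987135
  987135*16 + 15 (F) = 15794175
  15794175*16 + 15 (F) = 252706815
  252706815*16 + 15 (F) = 4043309055
Decimal = 4043309055

4043309055


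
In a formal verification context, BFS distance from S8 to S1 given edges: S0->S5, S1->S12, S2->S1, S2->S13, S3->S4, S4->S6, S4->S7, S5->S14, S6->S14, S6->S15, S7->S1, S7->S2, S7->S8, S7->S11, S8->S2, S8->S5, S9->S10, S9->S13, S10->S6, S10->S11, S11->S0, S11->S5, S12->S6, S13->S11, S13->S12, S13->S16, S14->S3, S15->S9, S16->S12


BFS layer-by-layer from S8:
  dist 0: {S8}
  dist 1: {S2, S5}
  dist 2: {S1, S13, S14}
  -> S1 reached at distance 2
Shortest path length = 2

2


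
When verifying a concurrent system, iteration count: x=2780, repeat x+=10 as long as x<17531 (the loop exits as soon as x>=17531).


Step 1: x goes from 2780 toward 17531 by 10; the body runs while x<17531, so iterations = ceil((bound-start)/step)
Step 2: Distance=14751
Step 3: ceil(14751/10)=1476

1476


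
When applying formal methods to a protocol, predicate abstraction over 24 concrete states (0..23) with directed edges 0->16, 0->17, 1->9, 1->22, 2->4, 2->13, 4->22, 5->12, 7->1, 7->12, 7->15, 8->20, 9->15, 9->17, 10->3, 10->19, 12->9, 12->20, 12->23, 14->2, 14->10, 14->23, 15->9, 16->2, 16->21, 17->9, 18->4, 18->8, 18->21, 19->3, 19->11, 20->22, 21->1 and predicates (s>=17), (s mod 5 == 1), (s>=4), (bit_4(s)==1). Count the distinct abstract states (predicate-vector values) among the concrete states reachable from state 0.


BFS from 0:
Concrete reachable: {0, 1, 2, 4, 9, 13, 15, 16, 17, 21, 22}
Abstract via predicates (s>=17), (s mod 5 == 1), (s>=4), (bit_4(s)==1):
  (0,0,0,0) <- {0, 2}
  (0,0,1,0) <- {4, 9, 13, 15}
  (0,1,0,0) <- {1}
  (0,1,1,1) <- {16}
  (1,0,1,1) <- {17, 22}
  (1,1,1,1) <- {21}
Distinct abstract states = 6

6


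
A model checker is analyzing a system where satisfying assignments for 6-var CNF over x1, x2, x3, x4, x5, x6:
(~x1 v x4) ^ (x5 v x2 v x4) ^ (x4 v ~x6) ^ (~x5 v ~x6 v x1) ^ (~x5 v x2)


CNF with 5 clauses over 6 vars (64 assignments).
An assignment satisfies CNF iff every clause has >=1 true literal.
Check each row (bits = x1,x2,x3,x4,x5,x6; clause T/F shown):
  row 0 [000000]: clauses=TFTTT -> 0
  row 1 [000001]: clauses=TFFTT -> 0
  row 2 [000010]: clauses=TTTTF -> 0
  row 3 [000011]: clauses=TTFFF -> 0
  row 4 [000100]: clauses=TTTTT -> 1
  (every remaining row is evaluated the same way; all 64 results are listed next)
Full result column, 8 rows per line (x1,x2,x3 fixed per line; x4,x5,x6 runs 000..111 left to right):
  rows 0-7 [x1,x2,x3=000]: 00001100  (ones: 2)
  rows 8-15 [x1,x2,x3=001]: 00001100  (ones: 2)
  rows 16-23 [x1,x2,x3=010]: 10101110  (ones: 5)
  rows 24-31 [x1,x2,x3=011]: 10101110  (ones: 5)
  rows 32-39 [x1,x2,x3=100]: 00001100  (ones: 2)
  rows 40-47 [x1,x2,x3=101]: 00001100  (ones: 2)
  rows 48-55 [x1,x2,x3=110]: 00001111  (ones: 4)
  rows 56-63 [x1,x2,x3=111]: 00001111  (ones: 4)
Satisfying assignments = 2+2+5+5+2+2+4+4 = 26

26


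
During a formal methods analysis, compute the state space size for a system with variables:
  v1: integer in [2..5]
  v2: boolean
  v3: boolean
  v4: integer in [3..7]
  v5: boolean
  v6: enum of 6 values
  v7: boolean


State space = product of domain sizes of all variables.
Domain sizes:
  v1 (integer in [2..5]): 4
  v2 (boolean): 2
  v3 (boolean): 2
  v4 (integer in [3..7]): 5
  v5 (boolean): 2
  v6 (enum of 6 values): 6
  v7 (boolean): 2
Product = 4 * 2 * 2 * 5 * 2 * 6 * 2 = 1920

1920


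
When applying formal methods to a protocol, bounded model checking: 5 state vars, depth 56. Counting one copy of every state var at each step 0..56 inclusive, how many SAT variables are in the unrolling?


BMC unrolls to depth k, creating one copy of each state var for steps 0..k.
Step count = 56 + 1 = 57 (steps 0 through 56)
Vars per step = 5
Total = 5 * 57 = 285

285


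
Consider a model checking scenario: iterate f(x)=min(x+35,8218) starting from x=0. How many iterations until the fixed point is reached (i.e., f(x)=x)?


Step 1: x=0, cap=8218, increment=35
Step 2: x grows by 35 each step until capped at 8218; fixed point is x=8218
Step 3: iterations = ceil(8218/35) = 235

235


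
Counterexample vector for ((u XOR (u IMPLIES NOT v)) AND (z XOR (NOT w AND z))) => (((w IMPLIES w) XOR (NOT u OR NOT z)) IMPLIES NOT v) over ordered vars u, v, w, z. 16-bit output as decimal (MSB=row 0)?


F1 = ((u XOR (u IMPLIES NOT v)) AND (z XOR (NOT w AND z)))
F2 = (((w IMPLIES w) XOR (NOT u OR NOT z)) IMPLIES NOT v)
Counterexample to F1=>F2 is where F1=1 and F2=0.
Evaluate each row (bits = u,v,w,z, MSB first):
  row 0 [0000]: F1=0 F2=1 -> F1&~F2 -> 0
  row 1 [0001]: F1=0 F2=1 -> F1&~F2 -> 0
  row 2 [0010]: F1=0 F2=1 -> F1&~F2 -> 0
  row 3 [0011]: F1=1 F2=1 -> F1&~F2 -> 0
  row 4 [0100]: F1=0 F2=1 -> F1&~F2 -> 0
  row 5 [0101]: F1=0 F2=1 -> F1&~F2 -> 0
  row 6 [0110]: F1=0 F2=1 -> F1&~F2 -> 0
  row 7 [0111]: F1=1 F2=1 -> F1&~F2 -> 0
  row 8 [1000]: F1=0 F2=1 -> F1&~F2 -> 0
  row 9 [1001]: F1=0 F2=1 -> F1&~F2 -> 0
  row 10 [1010]: F1=0 F2=1 -> F1&~F2 -> 0
  row 11 [1011]: F1=0 F2=1 -> F1&~F2 -> 0
  row 12 [1100]: F1=0 F2=1 -> F1&~F2 -> 0
  row 13 [1101]: F1=0 F2=0 -> F1&~F2 -> 0
  row 14 [1110]: F1=0 F2=1 -> F1&~F2 -> 0
  row 15 [1111]: F1=1 F2=0 -> F1&~F2 -> 1
Full result column, 4 rows per line (u,v fixed per line; w,z runs 00..11 left to right):
  rows 0-3 [u,v=00]: 0000  = hex 0
  rows 4-7 [u,v=01]: 0000  = hex 0
  rows 8-11 [u,v=10]: 0000  = hex 0
  rows 12-15 [u,v=11]: 0001  = hex 1
Counterexample vector (row 0 .. row 15) = 0000000000000001
Output column grouped in 4s = 0000 0000 0000 0001 = 0x0001
Convert to decimal digit by digit (value = value*16 + digit):
  0 -> 0
  0*16 + 0 = 0
  0*16 + 0 = 0
  0*16 + 1 = 1
Decimal = 1

1


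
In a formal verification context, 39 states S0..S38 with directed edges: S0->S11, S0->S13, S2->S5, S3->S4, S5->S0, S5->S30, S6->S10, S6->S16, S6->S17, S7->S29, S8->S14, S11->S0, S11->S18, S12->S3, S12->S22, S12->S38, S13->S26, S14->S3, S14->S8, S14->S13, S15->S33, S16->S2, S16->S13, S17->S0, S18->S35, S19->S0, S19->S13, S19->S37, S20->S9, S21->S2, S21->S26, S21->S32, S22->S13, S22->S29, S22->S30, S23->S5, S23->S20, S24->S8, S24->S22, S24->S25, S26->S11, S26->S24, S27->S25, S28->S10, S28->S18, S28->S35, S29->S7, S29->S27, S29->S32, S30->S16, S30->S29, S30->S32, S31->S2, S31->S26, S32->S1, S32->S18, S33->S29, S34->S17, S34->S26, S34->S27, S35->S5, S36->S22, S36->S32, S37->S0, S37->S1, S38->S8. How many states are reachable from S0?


BFS from S0:
  layer 0: {S0}
  layer 1: {S11, S13}
  layer 2: {S18, S26}
  layer 3: {S24, S35}
  layer 4: {S5, S8, S22, S25}
  layer 5: {S14, S29, S30}
  layer 6: {S3, S7, S16, S27, S32}
  layer 7: {S1, S2, S4}
Reachable set: {S0, S1, S2, S3, S4, S5, S7, S8, S11, S13, S14, S16, S18, S22, S24, S25, S26, S27, S29, S30, S32, S35}
Count = 22

22


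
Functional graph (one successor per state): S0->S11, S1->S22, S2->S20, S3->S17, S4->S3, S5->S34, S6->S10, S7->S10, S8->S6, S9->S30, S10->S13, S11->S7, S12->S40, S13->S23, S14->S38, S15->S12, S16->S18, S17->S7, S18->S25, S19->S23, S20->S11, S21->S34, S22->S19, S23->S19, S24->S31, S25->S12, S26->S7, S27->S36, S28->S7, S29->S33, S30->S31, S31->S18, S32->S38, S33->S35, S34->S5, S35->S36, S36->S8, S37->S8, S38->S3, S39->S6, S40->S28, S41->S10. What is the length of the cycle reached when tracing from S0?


Trace from S0 until a state repeats:
  S0 -> S11 -> S7 -> S10 -> S13 -> S23 -> S19 -> S23
S23 first seen at step 5, revisited at step 7.
Cycle length = 7 - 5 = 2

2


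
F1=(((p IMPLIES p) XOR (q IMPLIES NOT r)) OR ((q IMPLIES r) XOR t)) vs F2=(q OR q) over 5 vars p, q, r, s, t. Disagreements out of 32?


F1 = (((p IMPLIES p) XOR (q IMPLIES NOT r)) OR ((q IMPLIES r) XOR t))
F2 = (q OR q)
Evaluate both on each of 32 rows (bits = p,q,r,s,t):
  row 0 [00000]: F1=1 F2=0 (differ) -> 1
  row 1 [00001]: F1=0 F2=0 -> 0
  row 2 [00010]: F1=1 F2=0 (differ) -> 1
  row 3 [00011]: F1=0 F2=0 -> 0
  row 4 [00100]: F1=1 F2=0 (differ) -> 1
  row 5 [00101]: F1=0 F2=0 -> 0
  row 6 [00110]: F1=1 F2=0 (differ) -> 1
  row 7 [00111]: F1=0 F2=0 -> 0
  row 8 [01000]: F1=0 F2=1 (differ) -> 1
  row 9 [01001]: F1=1 F2=1 -> 0
  row 10 [01010]: F1=0 F2=1 (differ) -> 1
  row 11 [01011]: F1=1 F2=1 -> 0
  row 12 [01100]: F1=1 F2=1 -> 0
  row 13 [01101]: F1=1 F2=1 -> 0
  row 14 [01110]: F1=1 F2=1 -> 0
  row 15 [01111]: F1=1 F2=1 -> 0
  row 16 [10000]: F1=1 F2=0 (differ) -> 1
  row 17 [10001]: F1=0 F2=0 -> 0
  row 18 [10010]: F1=1 F2=0 (differ) -> 1
  row 19 [10011]: F1=0 F2=0 -> 0
  row 20 [10100]: F1=1 F2=0 (differ) -> 1
  row 21 [10101]: F1=0 F2=0 -> 0
  row 22 [10110]: F1=1 F2=0 (differ) -> 1
  row 23 [10111]: F1=0 F2=0 -> 0
  row 24 [11000]: F1=0 F2=1 (differ) -> 1
  row 25 [11001]: F1=1 F2=1 -> 0
  row 26 [11010]: F1=0 F2=1 (differ) -> 1
  row 27 [11011]: F1=1 F2=1 -> 0
  row 28 [11100]: F1=1 F2=1 -> 0
  row 29 [11101]: F1=1 F2=1 -> 0
  row 30 [11110]: F1=1 F2=1 -> 0
  row 31 [11111]: F1=1 F2=1 -> 0
Full result column, 8 rows per line (p,q fixed per line; r,s,t runs 000..111 left to right):
  rows 0-7 [p,q=00]: 10101010  (ones: 4)
  rows 8-15 [p,q=01]: 10100000  (ones: 2)
  rows 16-23 [p,q=10]: 10101010  (ones: 4)
  rows 24-31 [p,q=11]: 10100000  (ones: 2)
Disagreements = 4+2+4+2 = 12

12
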